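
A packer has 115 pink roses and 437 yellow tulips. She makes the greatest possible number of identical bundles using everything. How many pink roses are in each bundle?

Number of bundles = gcd(115, 437).
115 = 5 × 23
437 = 19 × 23
gcd(115, 437) = 23.
pink roses per bundle = 115 / 23 = 5.

5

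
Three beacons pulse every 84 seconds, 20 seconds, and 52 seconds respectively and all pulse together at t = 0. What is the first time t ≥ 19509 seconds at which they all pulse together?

Joint pulses occur at multiples of LCM(84, 20, 52).
84 = 2^2 × 3 × 7
20 = 2^2 × 5
52 = 2^2 × 13
LCM(84, 20, 52) = 2^2 × 3 × 5 × 7 × 13 = 5460.
Smallest multiple of 5460 that is ≥ 19509: ⌈19509/5460⌉ × 5460 = 4 × 5460 = 21840.

21840 seconds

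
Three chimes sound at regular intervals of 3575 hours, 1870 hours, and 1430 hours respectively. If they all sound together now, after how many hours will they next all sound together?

121550 hours

We need the least common multiple of the intervals.
3575 = 5^2 × 11 × 13
1870 = 2 × 5 × 11 × 17
1430 = 2 × 5 × 11 × 13
LCM(3575, 1870, 1430) = 2 × 5^2 × 11 × 13 × 17 = 121550.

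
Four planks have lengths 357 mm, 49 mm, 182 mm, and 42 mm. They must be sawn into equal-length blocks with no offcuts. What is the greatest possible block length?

7 mm

The block length must divide every plank, so the greatest is gcd(357, 49, 182, 42).
357 = 3 × 7 × 17
49 = 7^2
182 = 2 × 7 × 13
42 = 2 × 3 × 7
gcd(357, 49, 182, 42) = 7.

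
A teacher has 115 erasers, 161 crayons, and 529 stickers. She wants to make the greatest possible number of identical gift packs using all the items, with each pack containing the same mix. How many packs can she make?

23 packs

The pack count must divide each quantity, so the greatest is gcd(115, 161, 529).
115 = 5 × 23
161 = 7 × 23
529 = 23^2
gcd(115, 161, 529) = 23.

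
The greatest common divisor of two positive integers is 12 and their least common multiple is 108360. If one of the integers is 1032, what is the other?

For two integers, gcd × lcm = product, so the other is (12 × 108360) / 1032 = 1300320 / 1032 = 1260.

1260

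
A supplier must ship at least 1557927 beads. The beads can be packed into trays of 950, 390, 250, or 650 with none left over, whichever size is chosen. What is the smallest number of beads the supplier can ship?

The number of beads must be a common multiple of 950, 390, 250, and 650, so a multiple of their LCM.
950 = 2 × 5^2 × 19
390 = 2 × 3 × 5 × 13
250 = 2 × 5^3
650 = 2 × 5^2 × 13
LCM(950, 390, 250, 650) = 2 × 3 × 5^3 × 13 × 19 = 185250.
Smallest multiple of 185250 that is ≥ 1557927: ⌈1557927/185250⌉ × 185250 = 9 × 185250 = 1667250.

1667250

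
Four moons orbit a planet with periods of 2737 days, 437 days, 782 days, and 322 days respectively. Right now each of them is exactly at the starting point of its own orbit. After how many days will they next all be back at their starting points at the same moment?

104006 days

We need the least common multiple of the intervals.
2737 = 7 × 17 × 23
437 = 19 × 23
782 = 2 × 17 × 23
322 = 2 × 7 × 23
LCM(2737, 437, 782, 322) = 2 × 7 × 17 × 19 × 23 = 104006.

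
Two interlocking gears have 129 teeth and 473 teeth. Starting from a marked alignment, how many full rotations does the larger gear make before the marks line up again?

All finish a whole number of cycles simultaneously at t = LCM of the periods.
129 = 3 × 43
473 = 11 × 43
LCM(129, 473) = 3 × 11 × 43 = 1419.
Rotations for period 473: 1419 / 473 = 3.

3 rotations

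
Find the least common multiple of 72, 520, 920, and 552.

72 = 2^3 × 3^2
520 = 2^3 × 5 × 13
920 = 2^3 × 5 × 23
552 = 2^3 × 3 × 23
LCM(72, 520, 920, 552) = 2^3 × 3^2 × 5 × 13 × 23 = 107640.

107640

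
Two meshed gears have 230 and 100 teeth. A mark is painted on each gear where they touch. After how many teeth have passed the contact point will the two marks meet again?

2300 teeth

The first simultaneous occurrence is after LCM of the individual periods.
230 = 2 × 5 × 23
100 = 2^2 × 5^2
LCM(230, 100) = 2^2 × 5^2 × 23 = 2300.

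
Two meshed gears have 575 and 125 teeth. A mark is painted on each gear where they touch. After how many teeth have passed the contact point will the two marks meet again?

We need the least common multiple of the intervals.
575 = 5^2 × 23
125 = 5^3
LCM(575, 125) = 5^3 × 23 = 2875.

2875 teeth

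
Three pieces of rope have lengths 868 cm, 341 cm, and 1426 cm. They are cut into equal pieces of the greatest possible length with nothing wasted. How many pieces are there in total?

Piece length = gcd(868, 341, 1426).
868 = 2^2 × 7 × 31
341 = 11 × 31
1426 = 2 × 23 × 31
gcd(868, 341, 1426) = 31.
Total pieces = 868/31 + 341/31 + 1426/31 = 28 + 11 + 46 = 85.

85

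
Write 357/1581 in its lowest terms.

7/31

357 = 3 × 7 × 17
1581 = 3 × 17 × 31
gcd(357, 1581) = 3 × 17 = 51.
Divide numerator and denominator by 51: 357/1581 = 7/31.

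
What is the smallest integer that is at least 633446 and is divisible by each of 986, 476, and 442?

The integer must be a common multiple of 986, 476, and 442, so a multiple of their LCM.
986 = 2 × 17 × 29
476 = 2^2 × 7 × 17
442 = 2 × 13 × 17
LCM(986, 476, 442) = 2^2 × 7 × 13 × 17 × 29 = 179452.
Smallest multiple of 179452 that is ≥ 633446: ⌈633446/179452⌉ × 179452 = 4 × 179452 = 717808.

717808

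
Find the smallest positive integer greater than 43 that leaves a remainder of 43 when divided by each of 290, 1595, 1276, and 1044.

N − 43 must be a common multiple of 290, 1595, 1276, and 1044.
290 = 2 × 5 × 29
1595 = 5 × 11 × 29
1276 = 2^2 × 11 × 29
1044 = 2^2 × 3^2 × 29
LCM(290, 1595, 1276, 1044) = 2^2 × 3^2 × 5 × 11 × 29 = 57420.
Smallest N > 43 is LCM + 43 = 57420 + 43 = 57463.

57463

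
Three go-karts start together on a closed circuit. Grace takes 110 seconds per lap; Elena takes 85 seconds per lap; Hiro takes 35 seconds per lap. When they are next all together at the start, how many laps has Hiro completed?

They are all back at their starting positions together after one LCM of the periods.
110 = 2 × 5 × 11
85 = 5 × 17
35 = 5 × 7
LCM(110, 85, 35) = 2 × 5 × 7 × 11 × 17 = 13090.
Laps for period 35: 13090 / 35 = 374.

374 laps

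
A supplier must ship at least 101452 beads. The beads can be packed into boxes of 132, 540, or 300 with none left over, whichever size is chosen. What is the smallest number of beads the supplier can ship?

118800

The number of beads must be a common multiple of 132, 540, and 300, so a multiple of their LCM.
132 = 2^2 × 3 × 11
540 = 2^2 × 3^3 × 5
300 = 2^2 × 3 × 5^2
LCM(132, 540, 300) = 2^2 × 3^3 × 5^2 × 11 = 29700.
Smallest multiple of 29700 that is ≥ 101452: ⌈101452/29700⌉ × 29700 = 4 × 29700 = 118800.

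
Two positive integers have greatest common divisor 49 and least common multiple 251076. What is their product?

12302724

For any two positive integers, gcd × lcm = product = 49 × 251076 = 12302724.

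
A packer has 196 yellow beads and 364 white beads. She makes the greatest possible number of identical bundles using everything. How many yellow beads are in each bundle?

Number of bundles = gcd(196, 364).
196 = 2^2 × 7^2
364 = 2^2 × 7 × 13
gcd(196, 364) = 2^2 × 7 = 28.
yellow beads per bundle = 196 / 28 = 7.

7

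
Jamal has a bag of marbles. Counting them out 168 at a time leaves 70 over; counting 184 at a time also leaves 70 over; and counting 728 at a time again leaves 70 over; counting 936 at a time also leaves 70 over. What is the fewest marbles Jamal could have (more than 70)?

N − 70 must be a common multiple of 168, 184, 728, and 936.
168 = 2^3 × 3 × 7
184 = 2^3 × 23
728 = 2^3 × 7 × 13
936 = 2^3 × 3^2 × 13
LCM(168, 184, 728, 936) = 2^3 × 3^2 × 7 × 13 × 23 = 150696.
Smallest N > 70 is LCM + 70 = 150696 + 70 = 150766.

150766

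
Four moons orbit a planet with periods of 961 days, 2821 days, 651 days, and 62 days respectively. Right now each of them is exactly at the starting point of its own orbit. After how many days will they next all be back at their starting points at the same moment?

524706 days

They coincide at every common multiple of the periods; the first is the LCM.
961 = 31^2
2821 = 7 × 13 × 31
651 = 3 × 7 × 31
62 = 2 × 31
LCM(961, 2821, 651, 62) = 2 × 3 × 7 × 13 × 31^2 = 524706.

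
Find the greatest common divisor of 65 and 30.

5

65 = 5 × 13
30 = 2 × 3 × 5
gcd(65, 30) = 5.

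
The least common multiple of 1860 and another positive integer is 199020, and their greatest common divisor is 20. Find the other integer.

2140

gcd × lcm = product of the two integers, so the other integer is (20 × 199020) / 1860 = 2140.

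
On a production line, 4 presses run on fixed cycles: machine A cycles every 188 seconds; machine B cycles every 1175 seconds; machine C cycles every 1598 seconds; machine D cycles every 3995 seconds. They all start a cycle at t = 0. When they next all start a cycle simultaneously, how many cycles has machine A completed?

The first common completion time is the LCM of the periods.
188 = 2^2 × 47
1175 = 5^2 × 47
1598 = 2 × 17 × 47
3995 = 5 × 17 × 47
LCM(188, 1175, 1598, 3995) = 2^2 × 5^2 × 17 × 47 = 79900.
Cycles for period 188: 79900 / 188 = 425.

425 cycles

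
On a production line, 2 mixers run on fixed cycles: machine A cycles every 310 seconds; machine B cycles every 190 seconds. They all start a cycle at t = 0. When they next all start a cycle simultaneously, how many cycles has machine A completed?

The first common completion time is the LCM of the periods.
310 = 2 × 5 × 31
190 = 2 × 5 × 19
LCM(310, 190) = 2 × 5 × 19 × 31 = 5890.
Cycles for period 310: 5890 / 310 = 19.

19 cycles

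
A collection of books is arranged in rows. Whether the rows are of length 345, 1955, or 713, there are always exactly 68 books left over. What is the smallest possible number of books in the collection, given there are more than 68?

181883

N − 68 must be a common multiple of 345, 1955, and 713.
345 = 3 × 5 × 23
1955 = 5 × 17 × 23
713 = 23 × 31
LCM(345, 1955, 713) = 3 × 5 × 17 × 23 × 31 = 181815.
Smallest N > 68 is LCM + 68 = 181815 + 68 = 181883.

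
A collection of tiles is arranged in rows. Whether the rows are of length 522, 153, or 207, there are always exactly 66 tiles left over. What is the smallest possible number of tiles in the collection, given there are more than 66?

N − 66 must be a common multiple of 522, 153, and 207.
522 = 2 × 3^2 × 29
153 = 3^2 × 17
207 = 3^2 × 23
LCM(522, 153, 207) = 2 × 3^2 × 17 × 23 × 29 = 204102.
Smallest N > 66 is LCM + 66 = 204102 + 66 = 204168.

204168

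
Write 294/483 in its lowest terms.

294 = 2 × 3 × 7^2
483 = 3 × 7 × 23
gcd(294, 483) = 3 × 7 = 21.
Divide numerator and denominator by 21: 294/483 = 14/23.

14/23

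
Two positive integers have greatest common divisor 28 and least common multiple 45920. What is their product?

For any two positive integers, gcd × lcm = product = 28 × 45920 = 1285760.

1285760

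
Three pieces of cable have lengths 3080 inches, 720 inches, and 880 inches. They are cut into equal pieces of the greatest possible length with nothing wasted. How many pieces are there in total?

117

Piece length = gcd(3080, 720, 880).
3080 = 2^3 × 5 × 7 × 11
720 = 2^4 × 3^2 × 5
880 = 2^4 × 5 × 11
gcd(3080, 720, 880) = 2^3 × 5 = 40.
Total pieces = 3080/40 + 720/40 + 880/40 = 77 + 18 + 22 = 117.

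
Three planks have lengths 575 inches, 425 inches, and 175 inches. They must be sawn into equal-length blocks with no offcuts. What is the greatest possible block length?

This is the greatest common divisor of 575, 425, and 175.
575 = 5^2 × 23
425 = 5^2 × 17
175 = 5^2 × 7
gcd(575, 425, 175) = 5^2 = 25.

25 inches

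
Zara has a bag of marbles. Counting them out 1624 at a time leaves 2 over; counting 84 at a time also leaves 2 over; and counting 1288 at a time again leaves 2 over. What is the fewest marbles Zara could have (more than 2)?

N − 2 must be a common multiple of 1624, 84, and 1288.
1624 = 2^3 × 7 × 29
84 = 2^2 × 3 × 7
1288 = 2^3 × 7 × 23
LCM(1624, 84, 1288) = 2^3 × 3 × 7 × 23 × 29 = 112056.
Smallest N > 2 is LCM + 2 = 112056 + 2 = 112058.

112058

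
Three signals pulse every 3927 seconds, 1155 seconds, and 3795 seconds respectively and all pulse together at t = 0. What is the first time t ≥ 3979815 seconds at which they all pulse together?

Joint pulses occur at multiples of LCM(3927, 1155, 3795).
3927 = 3 × 7 × 11 × 17
1155 = 3 × 5 × 7 × 11
3795 = 3 × 5 × 11 × 23
LCM(3927, 1155, 3795) = 3 × 5 × 7 × 11 × 17 × 23 = 451605.
Smallest multiple of 451605 that is ≥ 3979815: ⌈3979815/451605⌉ × 451605 = 9 × 451605 = 4064445.

4064445 seconds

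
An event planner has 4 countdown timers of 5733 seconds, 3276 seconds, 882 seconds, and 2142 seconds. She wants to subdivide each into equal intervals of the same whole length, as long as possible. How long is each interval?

The interval must divide each timer length; the longest such is the gcd.
5733 = 3^2 × 7^2 × 13
3276 = 2^2 × 3^2 × 7 × 13
882 = 2 × 3^2 × 7^2
2142 = 2 × 3^2 × 7 × 17
gcd(5733, 3276, 882, 2142) = 3^2 × 7 = 63.

63 seconds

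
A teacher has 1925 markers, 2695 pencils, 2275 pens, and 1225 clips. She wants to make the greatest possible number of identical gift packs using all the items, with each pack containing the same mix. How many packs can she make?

The pack count must divide each quantity, so the greatest is gcd(1925, 2695, 2275, 1225).
1925 = 5^2 × 7 × 11
2695 = 5 × 7^2 × 11
2275 = 5^2 × 7 × 13
1225 = 5^2 × 7^2
gcd(1925, 2695, 2275, 1225) = 5 × 7 = 35.

35 packs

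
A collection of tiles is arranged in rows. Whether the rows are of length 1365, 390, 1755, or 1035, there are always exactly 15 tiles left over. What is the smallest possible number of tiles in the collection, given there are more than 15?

565125

N − 15 must be a common multiple of 1365, 390, 1755, and 1035.
1365 = 3 × 5 × 7 × 13
390 = 2 × 3 × 5 × 13
1755 = 3^3 × 5 × 13
1035 = 3^2 × 5 × 23
LCM(1365, 390, 1755, 1035) = 2 × 3^3 × 5 × 7 × 13 × 23 = 565110.
Smallest N > 15 is LCM + 15 = 565110 + 15 = 565125.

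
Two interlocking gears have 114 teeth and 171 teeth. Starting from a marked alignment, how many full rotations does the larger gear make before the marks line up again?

2 rotations

The first common completion time is the LCM of the periods.
114 = 2 × 3 × 19
171 = 3^2 × 19
LCM(114, 171) = 2 × 3^2 × 19 = 342.
Rotations for period 171: 342 / 171 = 2.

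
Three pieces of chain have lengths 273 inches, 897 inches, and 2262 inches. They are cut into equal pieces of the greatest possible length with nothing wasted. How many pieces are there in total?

88

Piece length = gcd(273, 897, 2262).
273 = 3 × 7 × 13
897 = 3 × 13 × 23
2262 = 2 × 3 × 13 × 29
gcd(273, 897, 2262) = 3 × 13 = 39.
Total pieces = 273/39 + 897/39 + 2262/39 = 7 + 23 + 58 = 88.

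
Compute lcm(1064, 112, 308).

23408

1064 = 2^3 × 7 × 19
112 = 2^4 × 7
308 = 2^2 × 7 × 11
LCM(1064, 112, 308) = 2^4 × 7 × 11 × 19 = 23408.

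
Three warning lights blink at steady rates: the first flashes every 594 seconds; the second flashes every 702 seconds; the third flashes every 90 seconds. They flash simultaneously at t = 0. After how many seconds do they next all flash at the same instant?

38610 seconds

They coincide at every common multiple of the periods; the first is the LCM.
594 = 2 × 3^3 × 11
702 = 2 × 3^3 × 13
90 = 2 × 3^2 × 5
LCM(594, 702, 90) = 2 × 3^3 × 5 × 11 × 13 = 38610.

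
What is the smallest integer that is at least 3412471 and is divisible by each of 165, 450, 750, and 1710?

3762000

The integer must be a common multiple of 165, 450, 750, and 1710, so a multiple of their LCM.
165 = 3 × 5 × 11
450 = 2 × 3^2 × 5^2
750 = 2 × 3 × 5^3
1710 = 2 × 3^2 × 5 × 19
LCM(165, 450, 750, 1710) = 2 × 3^2 × 5^3 × 11 × 19 = 470250.
Smallest multiple of 470250 that is ≥ 3412471: ⌈3412471/470250⌉ × 470250 = 8 × 470250 = 3762000.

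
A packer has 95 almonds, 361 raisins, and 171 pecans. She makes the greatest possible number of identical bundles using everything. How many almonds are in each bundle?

Number of bundles = gcd(95, 361, 171).
95 = 5 × 19
361 = 19^2
171 = 3^2 × 19
gcd(95, 361, 171) = 19.
almonds per bundle = 95 / 19 = 5.

5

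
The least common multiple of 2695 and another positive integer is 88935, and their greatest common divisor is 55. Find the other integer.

1815

gcd × lcm = product of the two integers, so the other integer is (55 × 88935) / 2695 = 1815.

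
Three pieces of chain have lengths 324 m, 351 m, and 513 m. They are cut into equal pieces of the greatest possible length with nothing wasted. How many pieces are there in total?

Piece length = gcd(324, 351, 513).
324 = 2^2 × 3^4
351 = 3^3 × 13
513 = 3^3 × 19
gcd(324, 351, 513) = 3^3 = 27.
Total pieces = 324/27 + 351/27 + 513/27 = 12 + 13 + 19 = 44.

44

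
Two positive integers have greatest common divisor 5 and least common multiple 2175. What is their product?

For any two positive integers, gcd × lcm = product = 5 × 2175 = 10875.

10875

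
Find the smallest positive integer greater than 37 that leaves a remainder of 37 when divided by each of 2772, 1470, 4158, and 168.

N − 37 must be a common multiple of 2772, 1470, 4158, and 168.
2772 = 2^2 × 3^2 × 7 × 11
1470 = 2 × 3 × 5 × 7^2
4158 = 2 × 3^3 × 7 × 11
168 = 2^3 × 3 × 7
LCM(2772, 1470, 4158, 168) = 2^3 × 3^3 × 5 × 7^2 × 11 = 582120.
Smallest N > 37 is LCM + 37 = 582120 + 37 = 582157.

582157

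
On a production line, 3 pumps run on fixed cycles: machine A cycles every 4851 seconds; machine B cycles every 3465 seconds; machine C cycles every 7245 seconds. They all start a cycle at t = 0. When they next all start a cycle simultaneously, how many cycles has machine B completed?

All finish a whole number of cycles simultaneously at t = LCM of the periods.
4851 = 3^2 × 7^2 × 11
3465 = 3^2 × 5 × 7 × 11
7245 = 3^2 × 5 × 7 × 23
LCM(4851, 3465, 7245) = 3^2 × 5 × 7^2 × 11 × 23 = 557865.
Cycles for period 3465: 557865 / 3465 = 161.

161 cycles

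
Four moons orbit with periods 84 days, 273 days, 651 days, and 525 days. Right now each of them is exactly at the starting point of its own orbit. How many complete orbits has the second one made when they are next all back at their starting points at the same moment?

3100 orbits

The first common completion time is the LCM of the periods.
84 = 2^2 × 3 × 7
273 = 3 × 7 × 13
651 = 3 × 7 × 31
525 = 3 × 5^2 × 7
LCM(84, 273, 651, 525) = 2^2 × 3 × 5^2 × 7 × 13 × 31 = 846300.
Orbits for period 273: 846300 / 273 = 3100.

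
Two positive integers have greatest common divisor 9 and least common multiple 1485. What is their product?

For any two positive integers, gcd × lcm = product = 9 × 1485 = 13365.

13365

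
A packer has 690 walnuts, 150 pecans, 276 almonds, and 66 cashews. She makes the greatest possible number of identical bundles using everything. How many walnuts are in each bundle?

115

Number of bundles = gcd(690, 150, 276, 66).
690 = 2 × 3 × 5 × 23
150 = 2 × 3 × 5^2
276 = 2^2 × 3 × 23
66 = 2 × 3 × 11
gcd(690, 150, 276, 66) = 2 × 3 = 6.
walnuts per bundle = 690 / 6 = 115.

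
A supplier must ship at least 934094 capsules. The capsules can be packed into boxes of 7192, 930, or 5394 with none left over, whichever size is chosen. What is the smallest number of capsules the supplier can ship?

970920

The number of capsules must be a common multiple of 7192, 930, and 5394, so a multiple of their LCM.
7192 = 2^3 × 29 × 31
930 = 2 × 3 × 5 × 31
5394 = 2 × 3 × 29 × 31
LCM(7192, 930, 5394) = 2^3 × 3 × 5 × 29 × 31 = 107880.
Smallest multiple of 107880 that is ≥ 934094: ⌈934094/107880⌉ × 107880 = 9 × 107880 = 970920.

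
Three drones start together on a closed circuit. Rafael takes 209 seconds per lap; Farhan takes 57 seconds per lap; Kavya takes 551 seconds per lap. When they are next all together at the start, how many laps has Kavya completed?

33 laps

All finish a whole number of cycles simultaneously at t = LCM of the periods.
209 = 11 × 19
57 = 3 × 19
551 = 19 × 29
LCM(209, 57, 551) = 3 × 11 × 19 × 29 = 18183.
Laps for period 551: 18183 / 551 = 33.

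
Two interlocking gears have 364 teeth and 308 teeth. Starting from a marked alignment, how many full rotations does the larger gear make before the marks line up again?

All finish a whole number of cycles simultaneously at t = LCM of the periods.
364 = 2^2 × 7 × 13
308 = 2^2 × 7 × 11
LCM(364, 308) = 2^2 × 7 × 11 × 13 = 4004.
Rotations for period 364: 4004 / 364 = 11.

11 rotations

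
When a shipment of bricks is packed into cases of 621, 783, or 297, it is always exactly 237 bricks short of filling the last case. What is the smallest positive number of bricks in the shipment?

197862

Being 237 short of a full case of size k means N ≡ −237 (mod k), i.e. N + 237 is a multiple of each size.
621 = 3^3 × 23
783 = 3^3 × 29
297 = 3^3 × 11
LCM(621, 783, 297) = 3^3 × 11 × 23 × 29 = 198099.
Smallest positive N is 198099 − 237 = 197862.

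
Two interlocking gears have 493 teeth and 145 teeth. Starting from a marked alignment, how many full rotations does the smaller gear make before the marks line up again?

The first common completion time is the LCM of the periods.
493 = 17 × 29
145 = 5 × 29
LCM(493, 145) = 5 × 17 × 29 = 2465.
Rotations for period 145: 2465 / 145 = 17.

17 rotations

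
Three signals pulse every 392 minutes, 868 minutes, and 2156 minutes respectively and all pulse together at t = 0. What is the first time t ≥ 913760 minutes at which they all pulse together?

935704 minutes

Joint pulses occur at multiples of LCM(392, 868, 2156).
392 = 2^3 × 7^2
868 = 2^2 × 7 × 31
2156 = 2^2 × 7^2 × 11
LCM(392, 868, 2156) = 2^3 × 7^2 × 11 × 31 = 133672.
Smallest multiple of 133672 that is ≥ 913760: ⌈913760/133672⌉ × 133672 = 7 × 133672 = 935704.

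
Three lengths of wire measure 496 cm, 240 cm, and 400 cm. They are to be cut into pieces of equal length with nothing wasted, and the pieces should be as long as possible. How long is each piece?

16 cm

The greatest length dividing all of 496, 240, and 400 is their gcd.
496 = 2^4 × 31
240 = 2^4 × 3 × 5
400 = 2^4 × 5^2
gcd(496, 240, 400) = 2^4 = 16.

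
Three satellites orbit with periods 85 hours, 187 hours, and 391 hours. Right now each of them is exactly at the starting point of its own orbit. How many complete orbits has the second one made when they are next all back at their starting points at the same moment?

They are all back at their starting positions together after one LCM of the periods.
85 = 5 × 17
187 = 11 × 17
391 = 17 × 23
LCM(85, 187, 391) = 5 × 11 × 17 × 23 = 21505.
Orbits for period 187: 21505 / 187 = 115.

115 orbits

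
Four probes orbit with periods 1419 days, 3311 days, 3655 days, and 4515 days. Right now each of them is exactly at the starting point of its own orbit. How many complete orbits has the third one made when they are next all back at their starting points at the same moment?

231 orbits

The first common completion time is the LCM of the periods.
1419 = 3 × 11 × 43
3311 = 7 × 11 × 43
3655 = 5 × 17 × 43
4515 = 3 × 5 × 7 × 43
LCM(1419, 3311, 3655, 4515) = 3 × 5 × 7 × 11 × 17 × 43 = 844305.
Orbits for period 3655: 844305 / 3655 = 231.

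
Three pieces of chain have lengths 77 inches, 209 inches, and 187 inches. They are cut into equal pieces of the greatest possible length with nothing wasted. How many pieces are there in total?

43

Piece length = gcd(77, 209, 187).
77 = 7 × 11
209 = 11 × 19
187 = 11 × 17
gcd(77, 209, 187) = 11.
Total pieces = 77/11 + 209/11 + 187/11 = 7 + 19 + 17 = 43.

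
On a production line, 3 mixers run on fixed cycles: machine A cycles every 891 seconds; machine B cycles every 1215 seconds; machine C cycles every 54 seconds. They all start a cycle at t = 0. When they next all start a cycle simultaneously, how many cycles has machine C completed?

495 cycles

The first common completion time is the LCM of the periods.
891 = 3^4 × 11
1215 = 3^5 × 5
54 = 2 × 3^3
LCM(891, 1215, 54) = 2 × 3^5 × 5 × 11 = 26730.
Cycles for period 54: 26730 / 54 = 495.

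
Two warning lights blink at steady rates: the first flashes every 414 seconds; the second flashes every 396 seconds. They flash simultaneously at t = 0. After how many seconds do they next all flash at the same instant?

9108 seconds

The first simultaneous occurrence is after LCM of the individual periods.
414 = 2 × 3^2 × 23
396 = 2^2 × 3^2 × 11
LCM(414, 396) = 2^2 × 3^2 × 11 × 23 = 9108.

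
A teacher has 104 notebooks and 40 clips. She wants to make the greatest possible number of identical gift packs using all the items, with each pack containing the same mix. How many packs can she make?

8 packs

By the Euclidean algorithm:
104 = 2 × 40 + 24
40 = 1 × 24 + 16
24 = 1 × 16 + 8
16 = 2 × 8 + 0
gcd(104, 40) = 8.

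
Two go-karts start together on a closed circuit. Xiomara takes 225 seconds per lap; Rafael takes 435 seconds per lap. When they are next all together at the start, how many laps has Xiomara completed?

29 laps

All finish a whole number of cycles simultaneously at t = LCM of the periods.
225 = 3^2 × 5^2
435 = 3 × 5 × 29
LCM(225, 435) = 3^2 × 5^2 × 29 = 6525.
Laps for period 225: 6525 / 225 = 29.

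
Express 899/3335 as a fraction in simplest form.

31/115

899 = 29 × 31
3335 = 5 × 23 × 29
gcd(899, 3335) = 29.
Divide numerator and denominator by 29: 899/3335 = 31/115.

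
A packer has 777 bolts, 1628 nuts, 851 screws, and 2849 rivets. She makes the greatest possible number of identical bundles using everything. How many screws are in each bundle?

Number of bundles = gcd(777, 1628, 851, 2849).
777 = 3 × 7 × 37
1628 = 2^2 × 11 × 37
851 = 23 × 37
2849 = 7 × 11 × 37
gcd(777, 1628, 851, 2849) = 37.
screws per bundle = 851 / 37 = 23.

23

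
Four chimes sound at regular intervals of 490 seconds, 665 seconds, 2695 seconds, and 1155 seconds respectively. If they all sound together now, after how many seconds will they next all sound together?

The first simultaneous occurrence is after LCM of the individual periods.
490 = 2 × 5 × 7^2
665 = 5 × 7 × 19
2695 = 5 × 7^2 × 11
1155 = 3 × 5 × 7 × 11
LCM(490, 665, 2695, 1155) = 2 × 3 × 5 × 7^2 × 11 × 19 = 307230.

307230 seconds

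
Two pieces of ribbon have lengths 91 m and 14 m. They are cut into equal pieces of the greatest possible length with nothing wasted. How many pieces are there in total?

15

Piece length = gcd(91, 14).
91 = 7 × 13
14 = 2 × 7
gcd(91, 14) = 7.
Total pieces = 91/7 + 14/7 = 13 + 2 = 15.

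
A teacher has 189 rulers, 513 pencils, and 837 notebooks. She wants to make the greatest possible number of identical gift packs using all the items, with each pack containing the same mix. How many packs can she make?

27 packs

The pack count must divide each quantity, so the greatest is gcd(189, 513, 837).
189 = 3^3 × 7
513 = 3^3 × 19
837 = 3^3 × 31
gcd(189, 513, 837) = 3^3 = 27.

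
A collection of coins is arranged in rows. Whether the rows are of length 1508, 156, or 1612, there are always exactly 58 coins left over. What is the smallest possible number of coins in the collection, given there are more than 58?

N − 58 must be a common multiple of 1508, 156, and 1612.
1508 = 2^2 × 13 × 29
156 = 2^2 × 3 × 13
1612 = 2^2 × 13 × 31
LCM(1508, 156, 1612) = 2^2 × 3 × 13 × 29 × 31 = 140244.
Smallest N > 58 is LCM + 58 = 140244 + 58 = 140302.

140302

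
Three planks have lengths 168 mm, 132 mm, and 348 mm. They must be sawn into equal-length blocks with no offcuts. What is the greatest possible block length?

12 mm

The block length must divide every plank, so the greatest is gcd(168, 132, 348).
168 = 2^3 × 3 × 7
132 = 2^2 × 3 × 11
348 = 2^2 × 3 × 29
gcd(168, 132, 348) = 2^2 × 3 = 12.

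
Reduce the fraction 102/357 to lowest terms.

102 = 2 × 3 × 17
357 = 3 × 7 × 17
gcd(102, 357) = 3 × 17 = 51.
Divide numerator and denominator by 51: 102/357 = 2/7.

2/7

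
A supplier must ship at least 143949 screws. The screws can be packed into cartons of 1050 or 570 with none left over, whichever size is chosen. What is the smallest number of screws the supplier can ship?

159600

The number of screws must be a common multiple of 1050 and 570, so a multiple of their LCM.
1050 = 2 × 3 × 5^2 × 7
570 = 2 × 3 × 5 × 19
LCM(1050, 570) = 2 × 3 × 5^2 × 7 × 19 = 19950.
Smallest multiple of 19950 that is ≥ 143949: ⌈143949/19950⌉ × 19950 = 8 × 19950 = 159600.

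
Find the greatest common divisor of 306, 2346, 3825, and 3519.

306 = 2 × 3^2 × 17
2346 = 2 × 3 × 17 × 23
3825 = 3^2 × 5^2 × 17
3519 = 3^2 × 17 × 23
gcd(306, 2346, 3825, 3519) = 3 × 17 = 51.

51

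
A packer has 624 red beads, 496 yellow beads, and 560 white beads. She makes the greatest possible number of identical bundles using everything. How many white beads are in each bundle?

Number of bundles = gcd(624, 496, 560).
624 = 2^4 × 3 × 13
496 = 2^4 × 31
560 = 2^4 × 5 × 7
gcd(624, 496, 560) = 2^4 = 16.
white beads per bundle = 560 / 16 = 35.

35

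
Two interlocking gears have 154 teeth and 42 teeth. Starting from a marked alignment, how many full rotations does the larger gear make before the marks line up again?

All finish a whole number of cycles simultaneously at t = LCM of the periods.
154 = 2 × 7 × 11
42 = 2 × 3 × 7
LCM(154, 42) = 2 × 3 × 7 × 11 = 462.
Rotations for period 154: 462 / 154 = 3.

3 rotations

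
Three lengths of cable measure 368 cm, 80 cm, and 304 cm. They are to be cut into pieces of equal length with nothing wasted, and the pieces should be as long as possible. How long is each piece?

Each piece length must divide every original length, so the longest possible is gcd(368, 80, 304).
368 = 2^4 × 23
80 = 2^4 × 5
304 = 2^4 × 19
gcd(368, 80, 304) = 2^4 = 16.

16 cm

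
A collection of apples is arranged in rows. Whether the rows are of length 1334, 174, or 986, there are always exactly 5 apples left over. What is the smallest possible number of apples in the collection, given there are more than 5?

68039

N − 5 must be a common multiple of 1334, 174, and 986.
1334 = 2 × 23 × 29
174 = 2 × 3 × 29
986 = 2 × 17 × 29
LCM(1334, 174, 986) = 2 × 3 × 17 × 23 × 29 = 68034.
Smallest N > 5 is LCM + 5 = 68034 + 5 = 68039.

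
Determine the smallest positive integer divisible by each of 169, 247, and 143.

35321

169 = 13^2
247 = 13 × 19
143 = 11 × 13
LCM(169, 247, 143) = 11 × 13^2 × 19 = 35321.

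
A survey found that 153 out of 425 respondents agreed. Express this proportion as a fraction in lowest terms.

153 = 3^2 × 17
425 = 5^2 × 17
gcd(153, 425) = 17.
Divide numerator and denominator by 17: 153/425 = 9/25.

9/25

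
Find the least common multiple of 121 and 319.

121 = 11^2
319 = 11 × 29
LCM(121, 319) = 11^2 × 29 = 3509.

3509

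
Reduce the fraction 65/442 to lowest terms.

5/34

65 = 5 × 13
442 = 2 × 13 × 17
gcd(65, 442) = 13.
Divide numerator and denominator by 13: 65/442 = 5/34.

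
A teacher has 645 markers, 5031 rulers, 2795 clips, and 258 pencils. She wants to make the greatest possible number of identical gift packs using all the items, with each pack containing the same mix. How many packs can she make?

The pack count must divide each quantity, so the greatest is gcd(645, 5031, 2795, 258).
645 = 3 × 5 × 43
5031 = 3^2 × 13 × 43
2795 = 5 × 13 × 43
258 = 2 × 3 × 43
gcd(645, 5031, 2795, 258) = 43.

43 packs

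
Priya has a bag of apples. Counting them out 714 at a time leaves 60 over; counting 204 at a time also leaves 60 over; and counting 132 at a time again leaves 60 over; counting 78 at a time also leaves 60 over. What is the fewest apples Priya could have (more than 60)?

N − 60 must be a common multiple of 714, 204, 132, and 78.
714 = 2 × 3 × 7 × 17
204 = 2^2 × 3 × 17
132 = 2^2 × 3 × 11
78 = 2 × 3 × 13
LCM(714, 204, 132, 78) = 2^2 × 3 × 7 × 11 × 13 × 17 = 204204.
Smallest N > 60 is LCM + 60 = 204204 + 60 = 204264.

204264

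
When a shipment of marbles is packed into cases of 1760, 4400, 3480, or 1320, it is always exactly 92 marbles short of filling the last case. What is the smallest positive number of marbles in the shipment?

Being 92 short of a full case of size k means N ≡ −92 (mod k), i.e. N + 92 is a multiple of each size.
1760 = 2^5 × 5 × 11
4400 = 2^4 × 5^2 × 11
3480 = 2^3 × 3 × 5 × 29
1320 = 2^3 × 3 × 5 × 11
LCM(1760, 4400, 3480, 1320) = 2^5 × 3 × 5^2 × 11 × 29 = 765600.
Smallest positive N is 765600 − 92 = 765508.

765508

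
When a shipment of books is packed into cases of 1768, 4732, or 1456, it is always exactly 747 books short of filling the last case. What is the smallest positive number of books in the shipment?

321029

Being 747 short of a full case of size k means N ≡ −747 (mod k), i.e. N + 747 is a multiple of each size.
1768 = 2^3 × 13 × 17
4732 = 2^2 × 7 × 13^2
1456 = 2^4 × 7 × 13
LCM(1768, 4732, 1456) = 2^4 × 7 × 13^2 × 17 = 321776.
Smallest positive N is 321776 − 747 = 321029.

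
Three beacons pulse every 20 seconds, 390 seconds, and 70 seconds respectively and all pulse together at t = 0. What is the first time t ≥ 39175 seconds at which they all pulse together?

Joint pulses occur at multiples of LCM(20, 390, 70).
20 = 2^2 × 5
390 = 2 × 3 × 5 × 13
70 = 2 × 5 × 7
LCM(20, 390, 70) = 2^2 × 3 × 5 × 7 × 13 = 5460.
Smallest multiple of 5460 that is ≥ 39175: ⌈39175/5460⌉ × 5460 = 8 × 5460 = 43680.

43680 seconds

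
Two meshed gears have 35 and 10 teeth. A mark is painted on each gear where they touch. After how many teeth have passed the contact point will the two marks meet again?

70 teeth

They coincide at every common multiple of the periods; the first is the LCM.
35 = 5 × 7
10 = 2 × 5
LCM(35, 10) = 2 × 5 × 7 = 70.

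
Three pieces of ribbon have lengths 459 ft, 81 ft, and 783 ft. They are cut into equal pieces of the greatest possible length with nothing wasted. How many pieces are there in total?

Piece length = gcd(459, 81, 783).
459 = 3^3 × 17
81 = 3^4
783 = 3^3 × 29
gcd(459, 81, 783) = 3^3 = 27.
Total pieces = 459/27 + 81/27 + 783/27 = 17 + 3 + 29 = 49.

49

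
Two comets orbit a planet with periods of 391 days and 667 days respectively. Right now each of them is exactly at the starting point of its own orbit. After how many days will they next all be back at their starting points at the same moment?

The first simultaneous occurrence is after LCM of the individual periods.
391 = 17 × 23
667 = 23 × 29
LCM(391, 667) = 17 × 23 × 29 = 11339.

11339 days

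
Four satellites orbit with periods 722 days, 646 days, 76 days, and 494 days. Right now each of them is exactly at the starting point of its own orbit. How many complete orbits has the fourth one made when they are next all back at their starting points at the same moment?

All finish a whole number of cycles simultaneously at t = LCM of the periods.
722 = 2 × 19^2
646 = 2 × 17 × 19
76 = 2^2 × 19
494 = 2 × 13 × 19
LCM(722, 646, 76, 494) = 2^2 × 13 × 17 × 19^2 = 319124.
Orbits for period 494: 319124 / 494 = 646.

646 orbits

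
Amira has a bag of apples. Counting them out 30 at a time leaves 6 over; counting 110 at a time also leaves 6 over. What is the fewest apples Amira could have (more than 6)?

336

N − 6 must be a common multiple of 30 and 110.
30 = 2 × 3 × 5
110 = 2 × 5 × 11
LCM(30, 110) = 2 × 3 × 5 × 11 = 330.
Smallest N > 6 is LCM + 6 = 330 + 6 = 336.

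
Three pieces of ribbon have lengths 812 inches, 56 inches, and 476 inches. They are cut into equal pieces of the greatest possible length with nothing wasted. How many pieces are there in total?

Piece length = gcd(812, 56, 476).
812 = 2^2 × 7 × 29
56 = 2^3 × 7
476 = 2^2 × 7 × 17
gcd(812, 56, 476) = 2^2 × 7 = 28.
Total pieces = 812/28 + 56/28 + 476/28 = 29 + 2 + 17 = 48.

48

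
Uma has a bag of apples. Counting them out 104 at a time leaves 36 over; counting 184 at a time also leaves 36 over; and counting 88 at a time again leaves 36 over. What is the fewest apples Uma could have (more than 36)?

N − 36 must be a common multiple of 104, 184, and 88.
104 = 2^3 × 13
184 = 2^3 × 23
88 = 2^3 × 11
LCM(104, 184, 88) = 2^3 × 11 × 13 × 23 = 26312.
Smallest N > 36 is LCM + 36 = 26312 + 36 = 26348.

26348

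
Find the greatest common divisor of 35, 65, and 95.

5

35 = 5 × 7
65 = 5 × 13
95 = 5 × 19
gcd(35, 65, 95) = 5.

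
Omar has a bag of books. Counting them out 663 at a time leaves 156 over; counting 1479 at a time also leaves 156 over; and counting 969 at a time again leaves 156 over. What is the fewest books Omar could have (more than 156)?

N − 156 must be a common multiple of 663, 1479, and 969.
663 = 3 × 13 × 17
1479 = 3 × 17 × 29
969 = 3 × 17 × 19
LCM(663, 1479, 969) = 3 × 13 × 17 × 19 × 29 = 365313.
Smallest N > 156 is LCM + 156 = 365313 + 156 = 365469.

365469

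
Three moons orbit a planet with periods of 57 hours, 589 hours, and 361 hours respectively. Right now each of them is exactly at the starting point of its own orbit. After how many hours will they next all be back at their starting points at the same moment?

The first simultaneous occurrence is after LCM of the individual periods.
57 = 3 × 19
589 = 19 × 31
361 = 19^2
LCM(57, 589, 361) = 3 × 19^2 × 31 = 33573.

33573 hours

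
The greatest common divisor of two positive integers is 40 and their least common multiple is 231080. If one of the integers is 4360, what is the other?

2120

For two integers, gcd × lcm = product, so the other is (40 × 231080) / 4360 = 9243200 / 4360 = 2120.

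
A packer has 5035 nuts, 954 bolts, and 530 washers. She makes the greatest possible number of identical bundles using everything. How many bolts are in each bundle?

Number of bundles = gcd(5035, 954, 530).
5035 = 5 × 19 × 53
954 = 2 × 3^2 × 53
530 = 2 × 5 × 53
gcd(5035, 954, 530) = 53.
bolts per bundle = 954 / 53 = 18.

18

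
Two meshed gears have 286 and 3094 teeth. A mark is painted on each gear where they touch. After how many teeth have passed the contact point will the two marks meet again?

We need the least common multiple of the intervals.
286 = 2 × 11 × 13
3094 = 2 × 7 × 13 × 17
LCM(286, 3094) = 2 × 7 × 11 × 13 × 17 = 34034.

34034 teeth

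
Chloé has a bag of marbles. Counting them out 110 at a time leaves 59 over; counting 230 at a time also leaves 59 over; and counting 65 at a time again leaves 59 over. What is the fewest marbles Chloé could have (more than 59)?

N − 59 must be a common multiple of 110, 230, and 65.
110 = 2 × 5 × 11
230 = 2 × 5 × 23
65 = 5 × 13
LCM(110, 230, 65) = 2 × 5 × 11 × 13 × 23 = 32890.
Smallest N > 59 is LCM + 59 = 32890 + 59 = 32949.

32949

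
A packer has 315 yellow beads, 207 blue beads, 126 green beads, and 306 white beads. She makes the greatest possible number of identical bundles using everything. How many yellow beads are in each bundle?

Number of bundles = gcd(315, 207, 126, 306).
315 = 3^2 × 5 × 7
207 = 3^2 × 23
126 = 2 × 3^2 × 7
306 = 2 × 3^2 × 17
gcd(315, 207, 126, 306) = 3^2 = 9.
yellow beads per bundle = 315 / 9 = 35.

35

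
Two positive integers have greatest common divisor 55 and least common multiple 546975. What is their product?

30083625

For any two positive integers, gcd × lcm = product = 55 × 546975 = 30083625.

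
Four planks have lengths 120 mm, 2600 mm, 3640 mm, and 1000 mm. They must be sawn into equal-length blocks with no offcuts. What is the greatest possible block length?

40 mm

The block length must divide every plank, so the greatest is gcd(120, 2600, 3640, 1000).
120 = 2^3 × 3 × 5
2600 = 2^3 × 5^2 × 13
3640 = 2^3 × 5 × 7 × 13
1000 = 2^3 × 5^3
gcd(120, 2600, 3640, 1000) = 2^3 × 5 = 40.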